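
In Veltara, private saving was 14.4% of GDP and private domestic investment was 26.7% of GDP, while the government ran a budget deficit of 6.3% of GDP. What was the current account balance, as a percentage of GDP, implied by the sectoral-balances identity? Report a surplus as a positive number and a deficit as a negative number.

By the sectoral-balances identity, CA = (S_private - I) + (T - G).
Private balance = 14.4 - 26.7 = -12.3
Government balance (T - G) = -6.3
CA = -12.3 + (-6.3) = -18.6

-18.6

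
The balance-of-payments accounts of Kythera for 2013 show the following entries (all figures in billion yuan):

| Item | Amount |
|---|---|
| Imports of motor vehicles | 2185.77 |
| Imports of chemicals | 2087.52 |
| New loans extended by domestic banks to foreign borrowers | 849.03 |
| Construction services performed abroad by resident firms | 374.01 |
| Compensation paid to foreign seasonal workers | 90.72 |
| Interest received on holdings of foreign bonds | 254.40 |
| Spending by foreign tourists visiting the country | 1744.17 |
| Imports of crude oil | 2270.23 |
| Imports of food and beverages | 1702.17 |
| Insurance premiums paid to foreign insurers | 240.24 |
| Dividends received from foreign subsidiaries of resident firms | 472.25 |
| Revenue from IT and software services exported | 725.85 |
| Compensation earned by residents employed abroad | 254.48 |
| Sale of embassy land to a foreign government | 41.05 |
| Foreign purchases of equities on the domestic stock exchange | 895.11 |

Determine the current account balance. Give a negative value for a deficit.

-4751.49

Goods: -2087.52 - 2185.77 - 1702.17 - 2270.23 = -8245.69
Services: -240.24 + 374.01 + 725.85 + 1744.17 = 2603.79
Primary income: -90.72 + 472.25 + 254.48 + 254.40 = 890.41
Current account = (-8245.69) + 2603.79 + 890.41 = -4751.49
(Excluded from the current account — financial account: new loans extended by domestic banks to foreign borrowers 849.03, foreign purchases of equities on the domestic stock exchange 895.11; capital account: sale of embassy land to a foreign government 41.05.)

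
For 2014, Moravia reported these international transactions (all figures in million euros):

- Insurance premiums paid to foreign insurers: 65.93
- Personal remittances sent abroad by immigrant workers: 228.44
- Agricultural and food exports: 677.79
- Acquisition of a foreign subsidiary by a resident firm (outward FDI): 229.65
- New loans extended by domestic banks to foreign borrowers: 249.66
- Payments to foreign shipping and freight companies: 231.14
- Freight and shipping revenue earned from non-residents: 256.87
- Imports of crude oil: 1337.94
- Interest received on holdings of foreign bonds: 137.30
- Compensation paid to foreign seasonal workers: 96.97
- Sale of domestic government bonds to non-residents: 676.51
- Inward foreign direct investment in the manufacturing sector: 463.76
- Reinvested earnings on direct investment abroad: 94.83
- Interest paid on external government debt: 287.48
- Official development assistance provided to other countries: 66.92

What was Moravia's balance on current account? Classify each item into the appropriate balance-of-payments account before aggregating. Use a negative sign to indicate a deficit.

-1148.03

Goods: -1337.94 + 677.79 = -660.15
Services: -65.93 + 256.87 - 231.14 = -40.20
Primary income: -287.48 + 94.83 + 137.30 - 96.97 = -152.32
Secondary income: -228.44 - 66.92 = -295.36
Current account = (-660.15) + (-40.20) + (-152.32) + (-295.36) = -1148.03
(Excluded from the current account — financial account: acquisition of a foreign subsidiary by a resident firm (outward FDI) 229.65, new loans extended by domestic banks to foreign borrowers 249.66, sale of domestic government bonds to non-residents 676.51, inward foreign direct investment in the manufacturing sector 463.76.)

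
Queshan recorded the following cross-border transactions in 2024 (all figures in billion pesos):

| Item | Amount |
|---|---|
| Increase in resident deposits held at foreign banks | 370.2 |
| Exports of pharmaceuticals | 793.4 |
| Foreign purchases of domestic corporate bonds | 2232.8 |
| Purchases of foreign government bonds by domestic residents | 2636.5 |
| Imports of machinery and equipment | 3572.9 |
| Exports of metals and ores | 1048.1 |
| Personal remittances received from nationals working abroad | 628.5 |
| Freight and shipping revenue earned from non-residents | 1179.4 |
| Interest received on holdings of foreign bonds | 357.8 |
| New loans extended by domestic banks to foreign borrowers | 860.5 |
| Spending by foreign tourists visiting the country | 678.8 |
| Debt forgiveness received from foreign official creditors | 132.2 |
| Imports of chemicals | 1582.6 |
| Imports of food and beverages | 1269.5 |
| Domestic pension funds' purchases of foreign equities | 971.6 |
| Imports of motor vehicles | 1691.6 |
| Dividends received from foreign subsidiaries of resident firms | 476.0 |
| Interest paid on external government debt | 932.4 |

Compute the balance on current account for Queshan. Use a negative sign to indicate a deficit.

Goods: -1691.6 + 793.4 - 1582.6 - 1269.5 + 1048.1 - 3572.9 = -6275.1
Services: 678.8 + 1179.4 = 1858.2
Primary income: 476.0 - 932.4 + 357.8 = -98.6
Secondary income: 628.5
Current account = (-6275.1) + 1858.2 + (-98.6) + 628.5 = -3887.0
(Excluded from the current account — financial account: increase in resident deposits held at foreign banks 370.2, foreign purchases of domestic corporate bonds 2232.8, purchases of foreign government bonds by domestic residents 2636.5, new loans extended by domestic banks to foreign borrowers 860.5, domestic pension funds' purchases of foreign equities 971.6; capital account: debt forgiveness received from foreign official creditors 132.2.)

-3887.0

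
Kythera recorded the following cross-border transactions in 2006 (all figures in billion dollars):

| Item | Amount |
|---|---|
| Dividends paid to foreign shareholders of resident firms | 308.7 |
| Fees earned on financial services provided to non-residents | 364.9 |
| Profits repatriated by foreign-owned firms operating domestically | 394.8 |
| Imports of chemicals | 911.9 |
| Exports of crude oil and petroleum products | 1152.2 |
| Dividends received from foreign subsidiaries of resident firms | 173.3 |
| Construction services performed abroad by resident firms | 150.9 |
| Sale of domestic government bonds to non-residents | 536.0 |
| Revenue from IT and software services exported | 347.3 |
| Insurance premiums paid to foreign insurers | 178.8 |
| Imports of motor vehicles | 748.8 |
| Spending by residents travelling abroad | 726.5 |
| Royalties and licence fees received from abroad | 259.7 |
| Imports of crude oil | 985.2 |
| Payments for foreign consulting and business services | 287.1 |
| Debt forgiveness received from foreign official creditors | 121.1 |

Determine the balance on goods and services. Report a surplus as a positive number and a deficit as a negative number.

-1563.3

Goods: -748.8 - 911.9 + 1152.2 - 985.2 = -1493.7
Services: 259.7 + 364.9 - 178.8 + 150.9 - 726.5 + 347.3 - 287.1 = -69.6
Trade balance = -1493.7 + (-69.6) = -1563.3
(Excluded from the trade balance — primary income: dividends paid to foreign shareholders of resident firms 308.7, profits repatriated by foreign-owned firms operating domestically 394.8, dividends received from foreign subsidiaries of resident firms 173.3; financial account: sale of domestic government bonds to non-residents 536.0; capital account: debt forgiveness received from foreign official creditors 121.1.)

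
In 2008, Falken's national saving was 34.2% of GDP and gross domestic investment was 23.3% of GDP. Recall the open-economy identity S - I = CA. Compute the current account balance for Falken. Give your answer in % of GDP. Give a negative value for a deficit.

CA = S - I = 34.2 - 23.3 = 10.9

10.9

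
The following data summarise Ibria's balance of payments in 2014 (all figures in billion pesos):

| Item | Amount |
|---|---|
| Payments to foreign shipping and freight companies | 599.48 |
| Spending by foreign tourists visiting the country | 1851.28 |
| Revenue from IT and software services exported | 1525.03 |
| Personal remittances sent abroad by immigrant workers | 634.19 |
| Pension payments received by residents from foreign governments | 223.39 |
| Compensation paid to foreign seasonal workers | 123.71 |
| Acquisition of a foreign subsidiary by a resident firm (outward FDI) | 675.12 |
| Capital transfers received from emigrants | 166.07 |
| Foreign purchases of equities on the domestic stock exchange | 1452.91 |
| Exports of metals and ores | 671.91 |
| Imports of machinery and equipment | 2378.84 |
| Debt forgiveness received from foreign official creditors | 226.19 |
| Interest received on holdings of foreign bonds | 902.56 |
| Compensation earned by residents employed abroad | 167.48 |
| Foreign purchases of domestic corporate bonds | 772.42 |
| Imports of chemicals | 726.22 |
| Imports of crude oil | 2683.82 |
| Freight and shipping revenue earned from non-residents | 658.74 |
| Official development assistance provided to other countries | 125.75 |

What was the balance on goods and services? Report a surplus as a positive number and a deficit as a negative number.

-1681.40

Goods: -726.22 + 671.91 - 2683.82 - 2378.84 = -5116.97
Services: 1525.03 + 1851.28 - 599.48 + 658.74 = 3435.57
Trade balance = -5116.97 + 3435.57 = -1681.40
(Excluded from the trade balance — secondary income: personal remittances sent abroad by immigrant workers 634.19, pension payments received by residents from foreign governments 223.39, official development assistance provided to other countries 125.75; primary income: compensation paid to foreign seasonal workers 123.71, interest received on holdings of foreign bonds 902.56, compensation earned by residents employed abroad 167.48; financial account: acquisition of a foreign subsidiary by a resident firm (outward FDI) 675.12, foreign purchases of equities on the domestic stock exchange 1452.91, foreign purchases of domestic corporate bonds 772.42; capital account: capital transfers received from emigrants 166.07, debt forgiveness received from foreign official creditors 226.19.)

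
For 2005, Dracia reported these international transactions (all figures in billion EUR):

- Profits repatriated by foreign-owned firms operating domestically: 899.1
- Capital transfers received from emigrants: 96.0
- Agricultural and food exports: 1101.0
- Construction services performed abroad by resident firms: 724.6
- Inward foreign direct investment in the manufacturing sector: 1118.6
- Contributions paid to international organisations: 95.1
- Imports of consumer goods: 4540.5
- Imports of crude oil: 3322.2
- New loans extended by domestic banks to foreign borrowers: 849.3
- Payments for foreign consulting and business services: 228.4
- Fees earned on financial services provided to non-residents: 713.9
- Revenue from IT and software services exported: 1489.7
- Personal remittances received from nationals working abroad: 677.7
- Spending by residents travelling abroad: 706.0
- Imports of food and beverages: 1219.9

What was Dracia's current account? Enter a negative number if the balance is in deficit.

-6304.3

Goods: 1101.0 - 3322.2 - 4540.5 - 1219.9 = -7981.6
Services: 1489.7 + 713.9 - 228.4 - 706.0 + 724.6 = 1993.8
Primary income: -899.1
Secondary income: -95.1 + 677.7 = 582.6
Current account = (-7981.6) + 1993.8 + (-899.1) + 582.6 = -6304.3
(Excluded from the current account — capital account: capital transfers received from emigrants 96.0; financial account: inward foreign direct investment in the manufacturing sector 1118.6, new loans extended by domestic banks to foreign borrowers 849.3.)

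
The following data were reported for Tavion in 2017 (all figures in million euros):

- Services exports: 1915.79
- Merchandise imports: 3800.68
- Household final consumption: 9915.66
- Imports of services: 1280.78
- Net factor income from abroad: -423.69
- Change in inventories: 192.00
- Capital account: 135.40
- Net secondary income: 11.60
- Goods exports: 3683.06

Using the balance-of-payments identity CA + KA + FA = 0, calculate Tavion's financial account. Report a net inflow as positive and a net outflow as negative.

Goods balance = 3683.06 - 3800.68 = -117.62
Services balance = 1915.79 - 1280.78 = 635.01
Trade balance (goods + services) = -117.62 + 635.01 = 517.39
Net primary income = -423.69
Net secondary income = 11.60
Current account = 517.39 + (-423.69) + 11.60 = 105.30
Financial account = -(105.30 + 135.40) = -240.70

-240.70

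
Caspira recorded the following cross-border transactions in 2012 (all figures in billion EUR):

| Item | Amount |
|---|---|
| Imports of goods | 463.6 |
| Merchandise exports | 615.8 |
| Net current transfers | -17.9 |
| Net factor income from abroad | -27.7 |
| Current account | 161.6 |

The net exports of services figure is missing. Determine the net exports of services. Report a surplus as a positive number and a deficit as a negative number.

Current account = goods balance + services balance + net primary income + net secondary income
Sum of the known components = 106.6
Net exports of services = CA - (known components) = 161.6 - 106.6 = 55.0

55.0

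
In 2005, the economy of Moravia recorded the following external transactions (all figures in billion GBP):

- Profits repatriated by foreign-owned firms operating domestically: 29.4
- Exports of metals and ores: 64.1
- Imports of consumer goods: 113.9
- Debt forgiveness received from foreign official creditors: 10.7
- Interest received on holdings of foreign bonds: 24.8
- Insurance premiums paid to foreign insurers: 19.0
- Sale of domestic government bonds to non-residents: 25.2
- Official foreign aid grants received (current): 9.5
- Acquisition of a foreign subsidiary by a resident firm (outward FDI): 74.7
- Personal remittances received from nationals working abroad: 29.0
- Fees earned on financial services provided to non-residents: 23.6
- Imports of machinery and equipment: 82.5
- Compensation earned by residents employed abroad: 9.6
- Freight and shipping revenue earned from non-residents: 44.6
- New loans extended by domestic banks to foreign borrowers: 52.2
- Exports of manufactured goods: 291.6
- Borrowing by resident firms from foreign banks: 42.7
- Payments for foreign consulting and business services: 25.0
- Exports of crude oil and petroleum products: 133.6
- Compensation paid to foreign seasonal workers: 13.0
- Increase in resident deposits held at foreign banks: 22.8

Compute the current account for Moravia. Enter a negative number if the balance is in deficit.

347.6

Goods: 64.1 + 291.6 - 113.9 + 133.6 - 82.5 = 292.9
Services: 23.6 - 25.0 + 44.6 - 19.0 = 24.2
Primary income: -13.0 + 9.6 + 24.8 - 29.4 = -8.0
Secondary income: 29.0 + 9.5 = 38.5
Current account = 292.9 + 24.2 + (-8.0) + 38.5 = 347.6
(Excluded from the current account — capital account: debt forgiveness received from foreign official creditors 10.7; financial account: sale of domestic government bonds to non-residents 25.2, acquisition of a foreign subsidiary by a resident firm (outward FDI) 74.7, new loans extended by domestic banks to foreign borrowers 52.2, borrowing by resident firms from foreign banks 42.7, increase in resident deposits held at foreign banks 22.8.)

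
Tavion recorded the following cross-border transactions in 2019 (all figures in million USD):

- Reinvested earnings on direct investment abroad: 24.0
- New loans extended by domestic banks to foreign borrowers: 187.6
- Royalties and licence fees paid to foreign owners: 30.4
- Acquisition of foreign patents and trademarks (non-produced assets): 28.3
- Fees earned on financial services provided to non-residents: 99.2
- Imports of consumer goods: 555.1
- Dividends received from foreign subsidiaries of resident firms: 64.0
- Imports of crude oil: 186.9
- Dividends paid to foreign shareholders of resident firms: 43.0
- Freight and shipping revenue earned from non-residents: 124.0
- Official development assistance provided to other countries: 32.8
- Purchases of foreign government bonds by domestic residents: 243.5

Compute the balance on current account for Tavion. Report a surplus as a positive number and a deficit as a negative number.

Goods: -555.1 - 186.9 = -742.0
Services: 99.2 + 124.0 - 30.4 = 192.8
Primary income: -43.0 + 64.0 + 24.0 = 45.0
Secondary income: -32.8
Current account = (-742.0) + 192.8 + 45.0 + (-32.8) = -537.0
(Excluded from the current account — financial account: new loans extended by domestic banks to foreign borrowers 187.6, purchases of foreign government bonds by domestic residents 243.5; capital account: acquisition of foreign patents and trademarks (non-produced assets) 28.3.)

-537.0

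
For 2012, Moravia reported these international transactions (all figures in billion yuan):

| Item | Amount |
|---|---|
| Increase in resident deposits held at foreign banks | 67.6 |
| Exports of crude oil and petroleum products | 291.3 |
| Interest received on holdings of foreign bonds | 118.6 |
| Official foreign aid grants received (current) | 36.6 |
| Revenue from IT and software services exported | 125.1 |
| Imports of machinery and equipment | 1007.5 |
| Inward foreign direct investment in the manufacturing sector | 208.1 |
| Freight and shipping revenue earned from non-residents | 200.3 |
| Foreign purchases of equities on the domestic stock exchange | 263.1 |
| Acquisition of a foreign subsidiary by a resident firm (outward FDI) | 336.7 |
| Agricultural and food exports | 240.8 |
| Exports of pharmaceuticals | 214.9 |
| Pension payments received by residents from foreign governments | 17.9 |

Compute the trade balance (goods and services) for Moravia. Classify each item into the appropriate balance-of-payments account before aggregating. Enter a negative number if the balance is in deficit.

Goods: 291.3 + 240.8 - 1007.5 + 214.9 = -260.5
Services: 200.3 + 125.1 = 325.4
Trade balance = -260.5 + 325.4 = 64.9
(Excluded from the trade balance — financial account: increase in resident deposits held at foreign banks 67.6, inward foreign direct investment in the manufacturing sector 208.1, foreign purchases of equities on the domestic stock exchange 263.1, acquisition of a foreign subsidiary by a resident firm (outward FDI) 336.7; primary income: interest received on holdings of foreign bonds 118.6; secondary income: official foreign aid grants received (current) 36.6, pension payments received by residents from foreign governments 17.9.)

64.9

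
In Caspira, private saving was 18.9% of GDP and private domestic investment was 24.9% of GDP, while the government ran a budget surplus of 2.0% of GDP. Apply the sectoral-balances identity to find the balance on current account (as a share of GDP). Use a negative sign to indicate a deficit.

-4.0

By the sectoral-balances identity, CA = (S_private - I) + (T - G).
Private balance = 18.9 - 24.9 = -6.0
Government balance (T - G) = 2.0
CA = -6.0 + 2.0 = -4.0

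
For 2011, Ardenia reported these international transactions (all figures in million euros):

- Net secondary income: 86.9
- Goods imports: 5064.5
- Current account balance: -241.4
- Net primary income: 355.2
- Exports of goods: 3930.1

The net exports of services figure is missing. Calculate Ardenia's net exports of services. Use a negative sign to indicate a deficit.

Current account = goods balance + services balance + net primary income + net secondary income
Sum of the known components = -692.3
Net exports of services = CA - (known components) = -241.4 - (-692.3) = 450.9

450.9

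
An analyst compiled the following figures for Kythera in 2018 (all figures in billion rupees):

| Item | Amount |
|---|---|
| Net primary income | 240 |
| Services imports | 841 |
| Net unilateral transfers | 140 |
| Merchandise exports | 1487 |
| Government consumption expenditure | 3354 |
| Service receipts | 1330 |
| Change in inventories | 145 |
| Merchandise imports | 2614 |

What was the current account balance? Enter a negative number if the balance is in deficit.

Goods balance = 1487 - 2614 = -1127
Services balance = 1330 - 841 = 489
Trade balance (goods + services) = -1127 + 489 = -638
Net primary income = 240
Net secondary income = 140
Current account = -638 + 240 + 140 = -258

-258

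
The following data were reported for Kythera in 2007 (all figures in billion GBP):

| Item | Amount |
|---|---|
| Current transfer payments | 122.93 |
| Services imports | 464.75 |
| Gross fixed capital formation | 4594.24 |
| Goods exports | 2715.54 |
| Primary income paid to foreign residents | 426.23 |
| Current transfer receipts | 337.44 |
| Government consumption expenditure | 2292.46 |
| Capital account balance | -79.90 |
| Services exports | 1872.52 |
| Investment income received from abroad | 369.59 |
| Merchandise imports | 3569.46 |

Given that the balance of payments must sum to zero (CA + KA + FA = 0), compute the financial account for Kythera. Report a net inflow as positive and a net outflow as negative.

-631.82

Goods balance = 2715.54 - 3569.46 = -853.92
Services balance = 1872.52 - 464.75 = 1407.77
Trade balance (goods + services) = -853.92 + 1407.77 = 553.85
Net primary income = 369.59 - 426.23 = -56.64
Net secondary income = 337.44 - 122.93 = 214.51
Current account = 553.85 + (-56.64) + 214.51 = 711.72
Financial account = -(711.72 + (-79.90)) = -631.82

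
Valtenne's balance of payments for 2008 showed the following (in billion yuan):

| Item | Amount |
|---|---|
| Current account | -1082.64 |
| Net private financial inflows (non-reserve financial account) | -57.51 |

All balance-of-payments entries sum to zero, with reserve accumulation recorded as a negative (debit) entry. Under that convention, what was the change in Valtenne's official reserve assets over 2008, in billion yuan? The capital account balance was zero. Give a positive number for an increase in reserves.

Official reserve transactions balance = -((-1082.64) + (-57.51)) = 1140.15
An accumulation of reserves is recorded as a debit (negative entry), so the change in the stock of reserves is the negative of that balance.
Change in official reserves = -(1140.15) = -1140.15

-1140.15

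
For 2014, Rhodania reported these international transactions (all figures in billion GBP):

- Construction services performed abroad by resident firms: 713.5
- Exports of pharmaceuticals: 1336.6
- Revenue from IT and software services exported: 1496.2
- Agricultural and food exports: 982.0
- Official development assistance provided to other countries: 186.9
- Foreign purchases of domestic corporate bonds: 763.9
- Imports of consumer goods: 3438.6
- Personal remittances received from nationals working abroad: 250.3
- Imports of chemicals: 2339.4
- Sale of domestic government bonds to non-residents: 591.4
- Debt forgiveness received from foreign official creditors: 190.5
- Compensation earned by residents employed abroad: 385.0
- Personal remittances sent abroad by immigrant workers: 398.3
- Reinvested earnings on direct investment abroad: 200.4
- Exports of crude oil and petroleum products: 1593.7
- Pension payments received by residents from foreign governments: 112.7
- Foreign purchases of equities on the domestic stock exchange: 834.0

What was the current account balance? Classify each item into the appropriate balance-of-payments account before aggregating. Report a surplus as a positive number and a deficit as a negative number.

Goods: -3438.6 - 2339.4 + 1336.6 + 1593.7 + 982.0 = -1865.7
Services: 1496.2 + 713.5 = 2209.7
Primary income: 200.4 + 385.0 = 585.4
Secondary income: -398.3 + 250.3 + 112.7 - 186.9 = -222.2
Current account = (-1865.7) + 2209.7 + 585.4 + (-222.2) = 707.2
(Excluded from the current account — financial account: foreign purchases of domestic corporate bonds 763.9, sale of domestic government bonds to non-residents 591.4, foreign purchases of equities on the domestic stock exchange 834.0; capital account: debt forgiveness received from foreign official creditors 190.5.)

707.2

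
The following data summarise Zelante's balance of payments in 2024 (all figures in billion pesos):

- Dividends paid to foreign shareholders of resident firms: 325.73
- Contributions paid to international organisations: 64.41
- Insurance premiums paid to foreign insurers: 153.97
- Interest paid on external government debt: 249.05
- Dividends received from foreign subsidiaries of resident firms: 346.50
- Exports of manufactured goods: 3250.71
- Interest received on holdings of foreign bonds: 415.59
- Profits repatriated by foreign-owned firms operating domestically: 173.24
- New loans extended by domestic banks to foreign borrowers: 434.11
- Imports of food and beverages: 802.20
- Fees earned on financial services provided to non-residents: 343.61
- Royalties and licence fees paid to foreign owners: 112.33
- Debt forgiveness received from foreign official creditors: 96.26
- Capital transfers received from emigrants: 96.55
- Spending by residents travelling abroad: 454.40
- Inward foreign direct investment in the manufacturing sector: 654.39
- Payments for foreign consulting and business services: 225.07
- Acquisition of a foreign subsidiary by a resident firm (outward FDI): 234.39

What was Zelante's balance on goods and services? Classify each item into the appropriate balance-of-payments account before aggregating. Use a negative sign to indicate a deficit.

1846.35

Goods: -802.20 + 3250.71 = 2448.51
Services: -454.40 - 225.07 - 153.97 - 112.33 + 343.61 = -602.16
Trade balance = 2448.51 + (-602.16) = 1846.35
(Excluded from the trade balance — primary income: dividends paid to foreign shareholders of resident firms 325.73, interest paid on external government debt 249.05, dividends received from foreign subsidiaries of resident firms 346.50, interest received on holdings of foreign bonds 415.59, profits repatriated by foreign-owned firms operating domestically 173.24; secondary income: contributions paid to international organisations 64.41; financial account: new loans extended by domestic banks to foreign borrowers 434.11, inward foreign direct investment in the manufacturing sector 654.39, acquisition of a foreign subsidiary by a resident firm (outward FDI) 234.39; capital account: debt forgiveness received from foreign official creditors 96.26, capital transfers received from emigrants 96.55.)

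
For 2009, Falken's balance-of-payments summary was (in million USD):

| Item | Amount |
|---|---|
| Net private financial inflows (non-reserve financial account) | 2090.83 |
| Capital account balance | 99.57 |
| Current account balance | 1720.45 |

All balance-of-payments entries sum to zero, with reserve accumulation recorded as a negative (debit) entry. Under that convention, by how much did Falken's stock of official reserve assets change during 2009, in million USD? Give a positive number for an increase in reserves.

Official reserve transactions balance = -(1720.45 + 99.57 + 2090.83) = -3910.85
An accumulation of reserves is recorded as a debit (negative entry), so the change in the stock of reserves is the negative of that balance.
Change in official reserves = -(-3910.85) = 3910.85

3910.85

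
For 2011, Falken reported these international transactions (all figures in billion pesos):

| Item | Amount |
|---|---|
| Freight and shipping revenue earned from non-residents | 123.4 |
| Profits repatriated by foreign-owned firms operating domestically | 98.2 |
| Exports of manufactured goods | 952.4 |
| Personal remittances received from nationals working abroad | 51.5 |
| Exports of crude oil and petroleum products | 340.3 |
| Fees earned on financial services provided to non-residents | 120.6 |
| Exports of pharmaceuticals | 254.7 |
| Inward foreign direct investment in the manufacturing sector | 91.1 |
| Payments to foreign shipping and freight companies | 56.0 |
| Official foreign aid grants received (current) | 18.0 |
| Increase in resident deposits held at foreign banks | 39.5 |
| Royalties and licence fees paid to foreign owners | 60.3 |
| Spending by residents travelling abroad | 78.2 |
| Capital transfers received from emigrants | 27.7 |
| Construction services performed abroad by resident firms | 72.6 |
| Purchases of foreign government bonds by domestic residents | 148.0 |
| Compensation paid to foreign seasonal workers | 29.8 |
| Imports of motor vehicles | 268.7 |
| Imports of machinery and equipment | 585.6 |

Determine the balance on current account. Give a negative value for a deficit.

Goods: -585.6 + 340.3 - 268.7 + 254.7 + 952.4 = 693.1
Services: -56.0 + 123.4 - 78.2 + 120.6 - 60.3 + 72.6 = 122.1
Primary income: -29.8 - 98.2 = -128.0
Secondary income: 51.5 + 18.0 = 69.5
Current account = 693.1 + 122.1 + (-128.0) + 69.5 = 756.7
(Excluded from the current account — financial account: inward foreign direct investment in the manufacturing sector 91.1, increase in resident deposits held at foreign banks 39.5, purchases of foreign government bonds by domestic residents 148.0; capital account: capital transfers received from emigrants 27.7.)

756.7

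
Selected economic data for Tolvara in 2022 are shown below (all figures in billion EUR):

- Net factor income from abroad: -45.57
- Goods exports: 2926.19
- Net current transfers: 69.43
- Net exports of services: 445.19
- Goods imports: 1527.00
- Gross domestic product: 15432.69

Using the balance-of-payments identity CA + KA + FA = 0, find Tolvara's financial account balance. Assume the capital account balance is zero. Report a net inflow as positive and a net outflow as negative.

-1868.24

Goods balance = 2926.19 - 1527.00 = 1399.19
Services balance = 445.19
Trade balance (goods + services) = 1399.19 + 445.19 = 1844.38
Net primary income = -45.57
Net secondary income = 69.43
Current account = 1844.38 + (-45.57) + 69.43 = 1868.24
Financial account = -(1868.24) = -1868.24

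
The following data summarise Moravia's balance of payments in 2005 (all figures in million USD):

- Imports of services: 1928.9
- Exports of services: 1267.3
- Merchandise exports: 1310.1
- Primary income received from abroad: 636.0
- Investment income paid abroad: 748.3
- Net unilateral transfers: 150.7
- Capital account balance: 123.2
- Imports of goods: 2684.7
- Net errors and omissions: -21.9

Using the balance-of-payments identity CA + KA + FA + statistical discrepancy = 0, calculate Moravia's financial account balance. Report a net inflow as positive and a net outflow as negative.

Goods balance = 1310.1 - 2684.7 = -1374.6
Services balance = 1267.3 - 1928.9 = -661.6
Trade balance (goods + services) = -1374.6 + (-661.6) = -2036.2
Net primary income = 636.0 - 748.3 = -112.3
Net secondary income = 150.7
Current account = -2036.2 + (-112.3) + 150.7 = -1997.8
Financial account = -(-1997.8 + 123.2 + (-21.9)) = 1896.5

1896.5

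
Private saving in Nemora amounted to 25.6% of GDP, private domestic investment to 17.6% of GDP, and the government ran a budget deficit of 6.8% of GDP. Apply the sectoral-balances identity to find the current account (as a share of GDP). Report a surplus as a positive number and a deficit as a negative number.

1.2

By the sectoral-balances identity, CA = (S_private - I) + (T - G).
Private balance = 25.6 - 17.6 = 8.0
Government balance (T - G) = -6.8
CA = 8.0 + (-6.8) = 1.2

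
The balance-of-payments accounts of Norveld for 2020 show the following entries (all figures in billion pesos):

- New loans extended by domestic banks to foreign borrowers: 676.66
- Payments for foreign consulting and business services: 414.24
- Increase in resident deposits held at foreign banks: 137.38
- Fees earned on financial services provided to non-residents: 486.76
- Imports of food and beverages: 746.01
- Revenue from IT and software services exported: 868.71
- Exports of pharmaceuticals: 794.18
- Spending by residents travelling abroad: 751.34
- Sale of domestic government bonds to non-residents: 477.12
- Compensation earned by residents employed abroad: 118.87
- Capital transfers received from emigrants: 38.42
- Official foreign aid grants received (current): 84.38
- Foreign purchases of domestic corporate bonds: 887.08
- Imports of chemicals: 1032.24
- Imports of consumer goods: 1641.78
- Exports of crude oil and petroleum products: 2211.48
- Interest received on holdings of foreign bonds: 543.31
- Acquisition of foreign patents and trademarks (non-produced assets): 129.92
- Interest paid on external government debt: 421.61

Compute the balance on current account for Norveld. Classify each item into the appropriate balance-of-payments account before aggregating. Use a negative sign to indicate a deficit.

100.47

Goods: -746.01 + 794.18 - 1641.78 + 2211.48 - 1032.24 = -414.37
Services: -751.34 + 486.76 + 868.71 - 414.24 = 189.89
Primary income: 543.31 + 118.87 - 421.61 = 240.57
Secondary income: 84.38
Current account = (-414.37) + 189.89 + 240.57 + 84.38 = 100.47
(Excluded from the current account — financial account: new loans extended by domestic banks to foreign borrowers 676.66, increase in resident deposits held at foreign banks 137.38, sale of domestic government bonds to non-residents 477.12, foreign purchases of domestic corporate bonds 887.08; capital account: capital transfers received from emigrants 38.42, acquisition of foreign patents and trademarks (non-produced assets) 129.92.)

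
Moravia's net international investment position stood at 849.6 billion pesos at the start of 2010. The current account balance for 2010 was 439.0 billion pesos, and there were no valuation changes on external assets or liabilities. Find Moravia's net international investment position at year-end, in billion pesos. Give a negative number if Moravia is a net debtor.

1288.6

With no valuation effects, change in NIIP = current account = 439.0
End-of-year NIIP = 849.6 + 439.0 = 1288.6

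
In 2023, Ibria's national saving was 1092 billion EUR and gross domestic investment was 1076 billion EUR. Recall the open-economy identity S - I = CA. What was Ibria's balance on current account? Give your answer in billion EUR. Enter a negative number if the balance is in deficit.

16

CA = S - I = 1092 - 1076 = 16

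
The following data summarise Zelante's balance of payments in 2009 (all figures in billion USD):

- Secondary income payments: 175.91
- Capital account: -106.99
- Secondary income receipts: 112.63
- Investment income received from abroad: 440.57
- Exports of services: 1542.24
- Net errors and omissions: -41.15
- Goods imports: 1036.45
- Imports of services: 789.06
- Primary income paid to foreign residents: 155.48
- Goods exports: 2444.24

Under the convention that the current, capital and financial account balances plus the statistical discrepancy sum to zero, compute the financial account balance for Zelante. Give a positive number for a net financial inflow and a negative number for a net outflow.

-2234.64

Goods balance = 2444.24 - 1036.45 = 1407.79
Services balance = 1542.24 - 789.06 = 753.18
Trade balance (goods + services) = 1407.79 + 753.18 = 2160.97
Net primary income = 440.57 - 155.48 = 285.09
Net secondary income = 112.63 - 175.91 = -63.28
Current account = 2160.97 + 285.09 + (-63.28) = 2382.78
Financial account = -(2382.78 + (-106.99) + (-41.15)) = -2234.64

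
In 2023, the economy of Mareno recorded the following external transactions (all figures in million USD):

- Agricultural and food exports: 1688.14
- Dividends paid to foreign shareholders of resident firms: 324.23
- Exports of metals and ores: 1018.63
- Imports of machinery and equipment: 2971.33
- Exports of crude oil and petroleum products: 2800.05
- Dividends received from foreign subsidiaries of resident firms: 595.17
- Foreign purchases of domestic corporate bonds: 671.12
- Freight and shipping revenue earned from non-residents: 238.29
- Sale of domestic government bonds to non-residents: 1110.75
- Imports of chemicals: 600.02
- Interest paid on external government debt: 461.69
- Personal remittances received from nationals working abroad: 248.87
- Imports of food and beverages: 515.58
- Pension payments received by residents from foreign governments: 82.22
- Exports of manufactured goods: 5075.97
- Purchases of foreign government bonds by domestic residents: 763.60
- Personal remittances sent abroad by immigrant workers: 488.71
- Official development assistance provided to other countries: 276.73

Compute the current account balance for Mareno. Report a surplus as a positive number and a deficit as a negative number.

Goods: 2800.05 - 515.58 - 2971.33 + 5075.97 + 1688.14 + 1018.63 - 600.02 = 6495.86
Services: 238.29
Primary income: 595.17 - 461.69 - 324.23 = -190.75
Secondary income: -488.71 + 248.87 - 276.73 + 82.22 = -434.35
Current account = 6495.86 + 238.29 + (-190.75) + (-434.35) = 6109.05
(Excluded from the current account — financial account: foreign purchases of domestic corporate bonds 671.12, sale of domestic government bonds to non-residents 1110.75, purchases of foreign government bonds by domestic residents 763.60.)

6109.05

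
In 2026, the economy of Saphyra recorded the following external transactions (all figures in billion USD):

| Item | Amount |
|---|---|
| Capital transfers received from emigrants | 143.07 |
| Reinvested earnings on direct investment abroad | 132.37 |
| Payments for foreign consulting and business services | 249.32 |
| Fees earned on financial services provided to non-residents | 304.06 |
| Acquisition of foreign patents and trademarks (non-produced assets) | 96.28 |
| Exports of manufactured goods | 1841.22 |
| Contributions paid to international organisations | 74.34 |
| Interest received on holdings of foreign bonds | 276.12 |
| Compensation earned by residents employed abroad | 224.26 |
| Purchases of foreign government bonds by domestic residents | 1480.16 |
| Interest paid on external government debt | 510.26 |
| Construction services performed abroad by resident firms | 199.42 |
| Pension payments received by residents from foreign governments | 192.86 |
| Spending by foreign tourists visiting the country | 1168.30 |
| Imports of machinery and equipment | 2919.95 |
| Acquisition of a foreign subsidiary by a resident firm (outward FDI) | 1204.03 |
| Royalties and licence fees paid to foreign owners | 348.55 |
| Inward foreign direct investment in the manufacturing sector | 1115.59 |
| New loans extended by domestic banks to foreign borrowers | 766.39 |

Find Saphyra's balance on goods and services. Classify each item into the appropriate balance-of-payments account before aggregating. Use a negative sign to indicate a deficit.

-4.82

Goods: 1841.22 - 2919.95 = -1078.73
Services: 304.06 + 199.42 + 1168.30 - 348.55 - 249.32 = 1073.91
Trade balance = -1078.73 + 1073.91 = -4.82
(Excluded from the trade balance — capital account: capital transfers received from emigrants 143.07, acquisition of foreign patents and trademarks (non-produced assets) 96.28; primary income: reinvested earnings on direct investment abroad 132.37, interest received on holdings of foreign bonds 276.12, compensation earned by residents employed abroad 224.26, interest paid on external government debt 510.26; secondary income: contributions paid to international organisations 74.34, pension payments received by residents from foreign governments 192.86; financial account: purchases of foreign government bonds by domestic residents 1480.16, acquisition of a foreign subsidiary by a resident firm (outward FDI) 1204.03, inward foreign direct investment in the manufacturing sector 1115.59, new loans extended by domestic banks to foreign borrowers 766.39.)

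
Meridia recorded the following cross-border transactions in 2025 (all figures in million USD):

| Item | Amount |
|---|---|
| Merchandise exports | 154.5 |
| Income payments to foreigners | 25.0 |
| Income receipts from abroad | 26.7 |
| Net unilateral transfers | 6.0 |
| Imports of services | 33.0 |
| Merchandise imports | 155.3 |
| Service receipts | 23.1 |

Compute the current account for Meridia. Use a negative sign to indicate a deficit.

Goods balance = 154.5 - 155.3 = -0.8
Services balance = 23.1 - 33.0 = -9.9
Trade balance (goods + services) = -0.8 + (-9.9) = -10.7
Net primary income = 26.7 - 25.0 = 1.7
Net secondary income = 6.0
Current account = -10.7 + 1.7 + 6.0 = -3.0

-3.0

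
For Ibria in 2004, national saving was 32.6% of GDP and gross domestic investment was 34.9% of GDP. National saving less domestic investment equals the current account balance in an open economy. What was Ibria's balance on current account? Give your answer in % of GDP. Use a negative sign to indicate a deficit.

CA = S - I = 32.6 - 34.9 = -2.3

-2.3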